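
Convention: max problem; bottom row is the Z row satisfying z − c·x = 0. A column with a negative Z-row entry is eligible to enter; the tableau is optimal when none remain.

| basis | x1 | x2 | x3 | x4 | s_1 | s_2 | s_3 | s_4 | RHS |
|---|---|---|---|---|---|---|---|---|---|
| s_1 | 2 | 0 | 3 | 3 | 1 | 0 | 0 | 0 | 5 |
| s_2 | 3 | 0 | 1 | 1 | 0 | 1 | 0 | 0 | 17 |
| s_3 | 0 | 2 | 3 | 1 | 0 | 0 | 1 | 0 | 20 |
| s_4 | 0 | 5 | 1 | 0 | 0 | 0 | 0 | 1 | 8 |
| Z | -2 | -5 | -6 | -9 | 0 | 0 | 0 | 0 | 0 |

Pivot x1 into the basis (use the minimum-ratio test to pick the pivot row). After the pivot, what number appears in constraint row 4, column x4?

Ratio test on column x1 — row 1: 5/2 = 5/2; row 2: 17/3 = 17/3; row 3: entry 0 ≤ 0; row 4: entry 0 ≤ 0. Minimum is 5/2 at row 1 (s_1 leaves); pivot element 2.
Divide row 1 by 2; eliminate column x1 from the other rows.
Row 4 update in column x4: 0 − 0·(3/2) = 0.

0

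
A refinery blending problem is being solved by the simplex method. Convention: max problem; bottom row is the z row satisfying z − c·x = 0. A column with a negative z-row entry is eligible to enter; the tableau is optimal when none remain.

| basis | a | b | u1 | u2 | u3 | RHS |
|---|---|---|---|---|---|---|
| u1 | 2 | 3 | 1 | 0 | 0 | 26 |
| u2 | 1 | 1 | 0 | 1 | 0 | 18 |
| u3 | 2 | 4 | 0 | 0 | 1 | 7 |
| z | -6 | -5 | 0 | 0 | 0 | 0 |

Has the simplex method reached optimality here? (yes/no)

no

The z-row has a negative entry -6 in column a, so it is not optimal.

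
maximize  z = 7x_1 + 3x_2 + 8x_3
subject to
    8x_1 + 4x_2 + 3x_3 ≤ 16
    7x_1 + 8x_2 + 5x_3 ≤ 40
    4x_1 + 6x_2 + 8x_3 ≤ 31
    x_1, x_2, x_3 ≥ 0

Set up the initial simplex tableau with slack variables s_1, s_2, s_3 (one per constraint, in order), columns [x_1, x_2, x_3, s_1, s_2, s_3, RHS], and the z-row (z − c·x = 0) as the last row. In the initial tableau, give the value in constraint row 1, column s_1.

Slack s_1 belongs to constraint 1; its column is the unit vector e_1, so the entry in row 1 is 1.

1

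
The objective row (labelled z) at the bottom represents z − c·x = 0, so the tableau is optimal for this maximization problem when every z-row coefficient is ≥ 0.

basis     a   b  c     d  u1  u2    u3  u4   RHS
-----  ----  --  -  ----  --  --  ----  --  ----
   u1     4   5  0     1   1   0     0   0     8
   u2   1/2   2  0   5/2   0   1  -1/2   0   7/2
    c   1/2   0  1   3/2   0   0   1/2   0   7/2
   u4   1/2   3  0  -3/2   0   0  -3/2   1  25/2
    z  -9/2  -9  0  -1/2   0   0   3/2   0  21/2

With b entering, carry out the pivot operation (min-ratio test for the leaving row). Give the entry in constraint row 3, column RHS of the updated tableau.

Ratio test on column b — row 1: 8/5 = 8/5; row 2: (7/2)/2 = 7/4; row 3: entry 0 ≤ 0; row 4: (25/2)/3 = 25/6. Minimum is 8/5 at row 1 (u1 leaves); pivot element 5.
Divide row 1 by 5; eliminate column b from the other rows.
Row 3 update in column RHS: 7/2 − 0·(8/5) = 7/2.

7/2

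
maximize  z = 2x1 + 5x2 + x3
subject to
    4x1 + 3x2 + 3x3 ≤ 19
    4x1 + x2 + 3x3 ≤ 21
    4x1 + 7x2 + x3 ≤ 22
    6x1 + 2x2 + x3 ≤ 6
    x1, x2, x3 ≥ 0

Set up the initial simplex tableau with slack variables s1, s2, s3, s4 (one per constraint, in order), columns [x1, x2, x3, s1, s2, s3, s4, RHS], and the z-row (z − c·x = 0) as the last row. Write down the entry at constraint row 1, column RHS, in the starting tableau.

The RHS of constraint 1 is b_1 = 19.

19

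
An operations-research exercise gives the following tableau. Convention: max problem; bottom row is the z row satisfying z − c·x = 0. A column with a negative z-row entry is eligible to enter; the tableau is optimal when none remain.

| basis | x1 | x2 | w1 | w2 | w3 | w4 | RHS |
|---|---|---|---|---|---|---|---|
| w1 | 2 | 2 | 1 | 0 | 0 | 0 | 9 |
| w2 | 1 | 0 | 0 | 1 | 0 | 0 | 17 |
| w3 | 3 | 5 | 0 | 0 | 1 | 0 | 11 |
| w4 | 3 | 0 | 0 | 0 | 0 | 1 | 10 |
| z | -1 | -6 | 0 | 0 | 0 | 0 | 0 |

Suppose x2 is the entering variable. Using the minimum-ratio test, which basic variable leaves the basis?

Column x2 entries and ratios — w1: 9/2 = 9/2; w2: 0 ≤ 0, skip; w3: 11/5 = 11/5; w4: 0 ≤ 0, skip.
Smallest ratio is 11/5 in the row of w3, so w3 leaves.

w3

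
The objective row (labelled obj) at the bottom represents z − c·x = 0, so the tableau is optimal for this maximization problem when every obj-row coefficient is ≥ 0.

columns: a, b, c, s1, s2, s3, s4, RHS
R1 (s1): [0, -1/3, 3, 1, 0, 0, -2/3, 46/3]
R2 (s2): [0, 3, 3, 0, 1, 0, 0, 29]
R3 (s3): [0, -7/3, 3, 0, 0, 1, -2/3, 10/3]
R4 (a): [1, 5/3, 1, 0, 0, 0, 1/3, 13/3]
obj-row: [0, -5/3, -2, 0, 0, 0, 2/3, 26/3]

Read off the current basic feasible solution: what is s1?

s1 is basic (row 1); its value is the RHS of that row, 46/3.

46/3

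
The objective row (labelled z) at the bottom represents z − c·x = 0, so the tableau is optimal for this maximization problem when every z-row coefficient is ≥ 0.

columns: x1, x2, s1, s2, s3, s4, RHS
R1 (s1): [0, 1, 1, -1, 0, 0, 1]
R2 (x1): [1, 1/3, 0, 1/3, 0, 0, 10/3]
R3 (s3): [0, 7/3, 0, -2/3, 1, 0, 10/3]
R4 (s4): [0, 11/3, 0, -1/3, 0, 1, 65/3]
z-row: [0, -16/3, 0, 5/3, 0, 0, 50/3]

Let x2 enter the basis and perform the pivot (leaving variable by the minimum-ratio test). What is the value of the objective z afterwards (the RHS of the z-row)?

22

Ratio test on column x2 — row 1: 1/1 = 1; row 2: (10/3)/(1/3) = 10; row 3: (10/3)/(7/3) = 10/7; row 4: (65/3)/(11/3) = 65/11. Minimum is 1 at row 1 (s1 leaves); pivot element 1.
Pivot on row 1; the z-row RHS becomes 50/3 − (-16/3)·1 = 22.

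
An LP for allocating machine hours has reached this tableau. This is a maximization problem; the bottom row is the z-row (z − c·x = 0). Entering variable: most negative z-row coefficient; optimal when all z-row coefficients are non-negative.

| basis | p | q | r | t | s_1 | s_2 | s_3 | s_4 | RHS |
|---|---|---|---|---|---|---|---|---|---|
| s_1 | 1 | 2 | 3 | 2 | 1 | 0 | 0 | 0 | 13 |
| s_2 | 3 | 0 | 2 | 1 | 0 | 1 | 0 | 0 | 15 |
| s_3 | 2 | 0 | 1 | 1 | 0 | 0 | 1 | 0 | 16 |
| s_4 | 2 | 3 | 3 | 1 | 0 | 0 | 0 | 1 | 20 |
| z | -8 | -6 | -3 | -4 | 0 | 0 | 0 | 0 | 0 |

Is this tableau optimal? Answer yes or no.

no

The z-row has a negative entry -8 in column p, so it is not optimal.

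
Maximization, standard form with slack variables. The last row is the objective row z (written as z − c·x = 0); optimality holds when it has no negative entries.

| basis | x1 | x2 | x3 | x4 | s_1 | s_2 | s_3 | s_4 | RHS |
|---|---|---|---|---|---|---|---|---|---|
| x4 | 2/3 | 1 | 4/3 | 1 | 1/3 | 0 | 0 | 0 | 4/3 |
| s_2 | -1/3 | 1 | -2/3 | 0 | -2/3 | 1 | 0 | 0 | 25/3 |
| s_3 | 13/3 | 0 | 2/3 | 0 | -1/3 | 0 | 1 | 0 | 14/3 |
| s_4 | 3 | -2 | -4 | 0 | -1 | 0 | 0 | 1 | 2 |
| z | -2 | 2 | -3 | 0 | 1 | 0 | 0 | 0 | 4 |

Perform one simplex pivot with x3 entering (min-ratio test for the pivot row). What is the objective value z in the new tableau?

7

Ratio test on column x3 — row 1: (4/3)/(4/3) = 1; row 2: entry -2/3 ≤ 0; row 3: (14/3)/(2/3) = 7; row 4: entry -4 ≤ 0. Minimum is 1 at row 1 (x4 leaves); pivot element 4/3.
Pivot on row 1; the z-row RHS becomes 4 − (-3)·1 = 7.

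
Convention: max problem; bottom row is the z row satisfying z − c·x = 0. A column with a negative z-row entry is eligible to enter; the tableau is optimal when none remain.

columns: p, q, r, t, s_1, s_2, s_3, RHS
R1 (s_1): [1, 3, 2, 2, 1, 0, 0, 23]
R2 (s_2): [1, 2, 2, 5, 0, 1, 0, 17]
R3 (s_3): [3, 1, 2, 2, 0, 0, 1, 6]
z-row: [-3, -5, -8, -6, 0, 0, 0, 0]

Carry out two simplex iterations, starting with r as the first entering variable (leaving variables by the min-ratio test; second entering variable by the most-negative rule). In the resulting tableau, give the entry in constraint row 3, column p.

Ratio test on column r — row 1: 23/2 = 23/2; row 2: 17/2 = 17/2; row 3: 6/2 = 3. Minimum is 3 at row 3 (s_3 leaves); pivot element 2.
Divide row 3 by 2; eliminate column r from the other rows.
Second iteration: most negative z-row entry is -1 in column q, so q enters.
Ratio test on column q — row 1: 17/2 = 17/2; row 2: 11/1 = 11; row 3: 3/(1/2) = 6. Minimum is 6 at row 3 (r leaves); pivot element 1/2.
Divide row 3 by 1/2; eliminate column q from the other rows.
After both pivots, the entry at constraint row 3, column p is 3.

3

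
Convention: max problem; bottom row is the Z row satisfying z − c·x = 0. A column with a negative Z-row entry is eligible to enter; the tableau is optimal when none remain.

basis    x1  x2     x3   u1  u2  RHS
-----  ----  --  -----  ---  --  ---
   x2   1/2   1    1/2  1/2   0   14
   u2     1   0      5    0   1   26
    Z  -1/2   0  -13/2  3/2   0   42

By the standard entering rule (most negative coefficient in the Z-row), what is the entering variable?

Negative Z-row entries: x1: -1/2, x3: -13/2.
The most negative is -13/2 in column x3, so x3 enters.

x3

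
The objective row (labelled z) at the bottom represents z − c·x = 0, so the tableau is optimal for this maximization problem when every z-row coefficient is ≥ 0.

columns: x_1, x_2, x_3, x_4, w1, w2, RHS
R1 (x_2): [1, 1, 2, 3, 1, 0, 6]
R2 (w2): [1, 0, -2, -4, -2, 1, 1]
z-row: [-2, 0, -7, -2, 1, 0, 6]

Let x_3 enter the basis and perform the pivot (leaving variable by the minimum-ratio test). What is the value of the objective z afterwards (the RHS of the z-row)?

27

Ratio test on column x_3 — row 1: 6/2 = 3; row 2: entry -2 ≤ 0. Minimum is 3 at row 1 (x_2 leaves); pivot element 2.
Pivot on row 1; the z-row RHS becomes 6 − (-7)·3 = 27.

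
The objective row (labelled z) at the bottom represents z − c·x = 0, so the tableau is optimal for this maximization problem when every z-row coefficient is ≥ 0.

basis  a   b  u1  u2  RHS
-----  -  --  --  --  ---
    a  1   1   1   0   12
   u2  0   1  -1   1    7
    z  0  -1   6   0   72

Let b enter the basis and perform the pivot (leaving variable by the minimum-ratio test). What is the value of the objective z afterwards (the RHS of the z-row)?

79

Ratio test on column b — row 1: 12/1 = 12; row 2: 7/1 = 7. Minimum is 7 at row 2 (u2 leaves); pivot element 1.
Pivot on row 2; the z-row RHS becomes 72 − (-1)·7 = 79.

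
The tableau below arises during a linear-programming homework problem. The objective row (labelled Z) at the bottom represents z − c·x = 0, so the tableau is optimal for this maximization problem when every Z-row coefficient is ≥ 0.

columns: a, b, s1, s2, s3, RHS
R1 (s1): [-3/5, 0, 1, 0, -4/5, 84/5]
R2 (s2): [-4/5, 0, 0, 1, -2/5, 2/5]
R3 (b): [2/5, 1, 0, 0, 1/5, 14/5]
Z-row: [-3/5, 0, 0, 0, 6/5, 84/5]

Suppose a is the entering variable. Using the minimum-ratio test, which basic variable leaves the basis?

b

Column a entries and ratios — s1: -3/5 ≤ 0, skip; s2: -4/5 ≤ 0, skip; b: (14/5)/(2/5) = 7.
Smallest ratio is 7 in the row of b, so b leaves.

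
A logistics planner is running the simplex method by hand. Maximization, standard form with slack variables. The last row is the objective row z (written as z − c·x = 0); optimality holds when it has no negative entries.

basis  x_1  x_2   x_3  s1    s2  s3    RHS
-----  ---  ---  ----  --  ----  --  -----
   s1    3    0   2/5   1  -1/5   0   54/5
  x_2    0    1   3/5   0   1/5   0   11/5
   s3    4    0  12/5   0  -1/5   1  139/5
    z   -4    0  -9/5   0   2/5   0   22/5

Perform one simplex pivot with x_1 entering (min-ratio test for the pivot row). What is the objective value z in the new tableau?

94/5

Ratio test on column x_1 — row 1: (54/5)/3 = 18/5; row 2: entry 0 ≤ 0; row 3: (139/5)/4 = 139/20. Minimum is 18/5 at row 1 (s1 leaves); pivot element 3.
Pivot on row 1; the z-row RHS becomes 22/5 − (-4)·(18/5) = 94/5.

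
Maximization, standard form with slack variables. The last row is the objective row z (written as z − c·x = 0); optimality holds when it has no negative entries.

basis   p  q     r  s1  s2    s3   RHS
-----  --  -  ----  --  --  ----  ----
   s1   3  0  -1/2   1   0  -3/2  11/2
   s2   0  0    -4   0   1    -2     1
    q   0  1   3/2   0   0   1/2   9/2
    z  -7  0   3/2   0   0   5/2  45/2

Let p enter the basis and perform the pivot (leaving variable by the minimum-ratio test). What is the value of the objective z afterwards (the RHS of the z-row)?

106/3

Ratio test on column p — row 1: (11/2)/3 = 11/6; row 2: entry 0 ≤ 0; row 3: entry 0 ≤ 0. Minimum is 11/6 at row 1 (s1 leaves); pivot element 3.
Pivot on row 1; the z-row RHS becomes 45/2 − (-7)·(11/6) = 106/3.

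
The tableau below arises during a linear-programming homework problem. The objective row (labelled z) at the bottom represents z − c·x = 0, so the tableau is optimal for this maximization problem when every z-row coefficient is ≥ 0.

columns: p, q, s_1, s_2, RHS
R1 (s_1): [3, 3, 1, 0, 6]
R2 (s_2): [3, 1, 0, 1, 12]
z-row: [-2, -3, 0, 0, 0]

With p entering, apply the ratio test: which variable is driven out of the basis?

s_1

Column p entries and ratios — s_1: 6/3 = 2; s_2: 12/3 = 4.
Smallest ratio is 2 in the row of s_1, so s_1 leaves.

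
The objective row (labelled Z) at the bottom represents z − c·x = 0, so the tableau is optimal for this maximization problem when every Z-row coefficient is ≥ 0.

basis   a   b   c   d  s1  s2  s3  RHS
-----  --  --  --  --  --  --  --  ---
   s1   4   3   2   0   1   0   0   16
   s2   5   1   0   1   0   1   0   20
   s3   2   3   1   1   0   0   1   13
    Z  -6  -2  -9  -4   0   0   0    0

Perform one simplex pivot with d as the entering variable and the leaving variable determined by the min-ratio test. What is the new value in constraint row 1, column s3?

0

Ratio test on column d — row 1: entry 0 ≤ 0; row 2: 20/1 = 20; row 3: 13/1 = 13. Minimum is 13 at row 3 (s3 leaves); pivot element 1.
Divide row 3 by 1; eliminate column d from the other rows.
Row 1 update in column s3: 0 − 0·1 = 0.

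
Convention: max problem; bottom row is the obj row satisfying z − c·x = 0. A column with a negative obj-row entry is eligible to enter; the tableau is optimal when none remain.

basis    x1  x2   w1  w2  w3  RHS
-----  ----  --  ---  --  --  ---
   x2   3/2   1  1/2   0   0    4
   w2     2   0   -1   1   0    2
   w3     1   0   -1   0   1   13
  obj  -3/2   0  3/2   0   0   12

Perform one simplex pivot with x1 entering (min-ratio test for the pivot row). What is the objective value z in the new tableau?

27/2

Ratio test on column x1 — row 1: 4/(3/2) = 8/3; row 2: 2/2 = 1; row 3: 13/1 = 13. Minimum is 1 at row 2 (w2 leaves); pivot element 2.
Pivot on row 2; the obj-row RHS becomes 12 − (-3/2)·1 = 27/2.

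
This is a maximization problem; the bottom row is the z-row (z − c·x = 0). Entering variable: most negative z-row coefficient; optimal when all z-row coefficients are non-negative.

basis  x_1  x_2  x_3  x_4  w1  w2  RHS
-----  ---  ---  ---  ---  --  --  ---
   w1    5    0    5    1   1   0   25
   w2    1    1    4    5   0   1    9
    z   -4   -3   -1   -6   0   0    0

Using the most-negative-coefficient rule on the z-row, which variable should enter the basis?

x_4

Negative z-row entries: x_1: -4, x_2: -3, x_3: -1, x_4: -6.
The most negative is -6 in column x_4, so x_4 enters.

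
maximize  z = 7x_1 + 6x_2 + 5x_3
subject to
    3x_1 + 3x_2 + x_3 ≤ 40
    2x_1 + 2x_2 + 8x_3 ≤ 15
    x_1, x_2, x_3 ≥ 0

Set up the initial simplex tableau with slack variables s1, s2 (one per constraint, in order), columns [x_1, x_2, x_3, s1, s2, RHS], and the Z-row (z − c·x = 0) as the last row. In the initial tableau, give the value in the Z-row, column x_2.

-6

The Z-row carries the negated objective coefficients: the x_2 entry is -6.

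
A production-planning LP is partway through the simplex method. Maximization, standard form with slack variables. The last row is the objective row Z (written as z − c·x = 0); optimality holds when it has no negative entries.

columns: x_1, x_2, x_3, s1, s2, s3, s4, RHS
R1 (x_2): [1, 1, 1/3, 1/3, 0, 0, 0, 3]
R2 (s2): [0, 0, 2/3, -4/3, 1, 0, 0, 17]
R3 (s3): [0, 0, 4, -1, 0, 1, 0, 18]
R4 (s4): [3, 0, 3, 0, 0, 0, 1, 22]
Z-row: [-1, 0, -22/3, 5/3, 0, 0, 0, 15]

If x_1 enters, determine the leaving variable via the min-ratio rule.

x_2

Column x_1 entries and ratios — x_2: 3/1 = 3; s2: 0 ≤ 0, skip; s3: 0 ≤ 0, skip; s4: 22/3 = 22/3.
Smallest ratio is 3 in the row of x_2, so x_2 leaves.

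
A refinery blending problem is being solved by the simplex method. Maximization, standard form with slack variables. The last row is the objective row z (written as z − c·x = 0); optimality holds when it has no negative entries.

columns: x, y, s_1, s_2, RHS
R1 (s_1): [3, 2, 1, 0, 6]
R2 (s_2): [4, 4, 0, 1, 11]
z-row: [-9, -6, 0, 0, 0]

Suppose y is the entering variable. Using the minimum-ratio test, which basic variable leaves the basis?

Column y entries and ratios — s_1: 6/2 = 3; s_2: 11/4 = 11/4.
Smallest ratio is 11/4 in the row of s_2, so s_2 leaves.

s_2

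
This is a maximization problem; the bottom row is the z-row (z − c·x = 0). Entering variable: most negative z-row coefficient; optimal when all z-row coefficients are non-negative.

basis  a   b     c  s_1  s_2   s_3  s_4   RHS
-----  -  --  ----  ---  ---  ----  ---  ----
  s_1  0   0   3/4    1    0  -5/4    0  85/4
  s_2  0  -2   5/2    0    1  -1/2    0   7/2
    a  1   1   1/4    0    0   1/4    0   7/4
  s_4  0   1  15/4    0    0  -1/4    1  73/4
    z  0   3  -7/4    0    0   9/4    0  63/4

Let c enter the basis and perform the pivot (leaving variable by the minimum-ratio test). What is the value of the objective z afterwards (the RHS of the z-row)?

91/5

Ratio test on column c — row 1: (85/4)/(3/4) = 85/3; row 2: (7/2)/(5/2) = 7/5; row 3: (7/4)/(1/4) = 7; row 4: (73/4)/(15/4) = 73/15. Minimum is 7/5 at row 2 (s_2 leaves); pivot element 5/2.
Pivot on row 2; the z-row RHS becomes 63/4 − (-7/4)·(7/5) = 91/5.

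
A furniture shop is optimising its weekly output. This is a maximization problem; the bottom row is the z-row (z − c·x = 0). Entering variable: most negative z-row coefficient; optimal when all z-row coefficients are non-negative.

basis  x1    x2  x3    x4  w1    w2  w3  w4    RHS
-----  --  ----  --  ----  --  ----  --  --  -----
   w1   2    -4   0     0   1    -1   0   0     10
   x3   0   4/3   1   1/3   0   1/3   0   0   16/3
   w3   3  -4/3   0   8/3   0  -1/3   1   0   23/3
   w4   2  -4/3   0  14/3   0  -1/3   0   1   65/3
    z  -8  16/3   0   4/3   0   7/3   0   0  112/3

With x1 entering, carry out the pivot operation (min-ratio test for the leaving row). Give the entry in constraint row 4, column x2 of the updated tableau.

-4/9

Ratio test on column x1 — row 1: 10/2 = 5; row 2: entry 0 ≤ 0; row 3: (23/3)/3 = 23/9; row 4: (65/3)/2 = 65/6. Minimum is 23/9 at row 3 (w3 leaves); pivot element 3.
Divide row 3 by 3; eliminate column x1 from the other rows.
Row 4 update in column x2: -4/3 − 2·(-4/9) = -4/9.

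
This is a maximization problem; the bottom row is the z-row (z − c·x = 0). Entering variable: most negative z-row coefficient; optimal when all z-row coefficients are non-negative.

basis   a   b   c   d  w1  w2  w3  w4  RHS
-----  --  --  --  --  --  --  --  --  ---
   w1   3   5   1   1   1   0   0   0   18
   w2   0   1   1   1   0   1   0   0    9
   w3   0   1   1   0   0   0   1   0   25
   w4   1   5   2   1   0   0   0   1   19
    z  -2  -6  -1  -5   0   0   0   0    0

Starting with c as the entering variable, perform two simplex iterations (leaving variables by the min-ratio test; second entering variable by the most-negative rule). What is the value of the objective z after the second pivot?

Ratio test on column c — row 1: 18/1 = 18; row 2: 9/1 = 9; row 3: 25/1 = 25; row 4: 19/2 = 19/2. Minimum is 9 at row 2 (w2 leaves); pivot element 1.
Pivot on row 2; the z-row RHS becomes 0 − (-1)·9 = 9.
Next entering variable (most negative z-row entry -5): b.
Ratio test on column b — row 1: 9/4 = 9/4; row 2: 9/1 = 9; row 3: entry 0 ≤ 0; row 4: 1/3 = 1/3. Minimum is 1/3 at row 4 (w4 leaves); pivot element 3.
After the second pivot the z-row RHS is 9 − (-5)·(1/3) = 32/3.

32/3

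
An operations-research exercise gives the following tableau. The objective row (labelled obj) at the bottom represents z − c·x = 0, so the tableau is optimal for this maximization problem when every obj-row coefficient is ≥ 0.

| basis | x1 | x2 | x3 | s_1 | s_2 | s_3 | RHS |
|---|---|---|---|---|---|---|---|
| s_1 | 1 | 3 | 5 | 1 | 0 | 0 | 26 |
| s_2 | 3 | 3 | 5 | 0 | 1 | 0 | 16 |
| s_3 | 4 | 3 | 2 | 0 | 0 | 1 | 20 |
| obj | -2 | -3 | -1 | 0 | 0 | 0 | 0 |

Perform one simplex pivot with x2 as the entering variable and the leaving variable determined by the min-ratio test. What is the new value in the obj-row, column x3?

4

Ratio test on column x2 — row 1: 26/3 = 26/3; row 2: 16/3 = 16/3; row 3: 20/3 = 20/3. Minimum is 16/3 at row 2 (s_2 leaves); pivot element 3.
Divide row 2 by 3; eliminate column x2 from the other rows.
obj-row update in column x3: -1 − (-3)·(5/3) = 4.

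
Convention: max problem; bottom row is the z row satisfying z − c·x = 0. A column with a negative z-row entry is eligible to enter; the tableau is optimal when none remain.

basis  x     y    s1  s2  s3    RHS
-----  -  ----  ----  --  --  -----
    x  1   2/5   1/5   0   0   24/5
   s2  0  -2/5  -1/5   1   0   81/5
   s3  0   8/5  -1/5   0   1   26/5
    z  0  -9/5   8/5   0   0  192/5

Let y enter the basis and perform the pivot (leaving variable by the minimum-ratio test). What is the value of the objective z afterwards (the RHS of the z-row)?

Ratio test on column y — row 1: (24/5)/(2/5) = 12; row 2: entry -2/5 ≤ 0; row 3: (26/5)/(8/5) = 13/4. Minimum is 13/4 at row 3 (s3 leaves); pivot element 8/5.
Pivot on row 3; the z-row RHS becomes 192/5 − (-9/5)·(13/4) = 177/4.

177/4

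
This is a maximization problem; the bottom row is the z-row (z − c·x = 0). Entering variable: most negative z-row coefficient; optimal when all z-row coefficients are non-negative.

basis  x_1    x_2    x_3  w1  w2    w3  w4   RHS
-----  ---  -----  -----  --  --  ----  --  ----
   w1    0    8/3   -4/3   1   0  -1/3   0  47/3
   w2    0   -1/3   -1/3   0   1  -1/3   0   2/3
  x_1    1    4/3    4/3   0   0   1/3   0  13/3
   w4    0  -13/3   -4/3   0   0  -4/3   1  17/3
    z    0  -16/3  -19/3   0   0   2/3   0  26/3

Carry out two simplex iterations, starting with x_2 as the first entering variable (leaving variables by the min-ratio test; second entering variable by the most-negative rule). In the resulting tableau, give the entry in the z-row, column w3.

Ratio test on column x_2 — row 1: (47/3)/(8/3) = 47/8; row 2: entry -1/3 ≤ 0; row 3: (13/3)/(4/3) = 13/4; row 4: entry -13/3 ≤ 0. Minimum is 13/4 at row 3 (x_1 leaves); pivot element 4/3.
Divide row 3 by 4/3; eliminate column x_2 from the other rows.
Second iteration: most negative z-row entry is -1 in column x_3, so x_3 enters.
Ratio test on column x_3 — row 1: entry -4 ≤ 0; row 2: entry 0 ≤ 0; row 3: (13/4)/1 = 13/4; row 4: (79/4)/3 = 79/12. Minimum is 13/4 at row 3 (x_2 leaves); pivot element 1.
Divide row 3 by 1; eliminate column x_3 from the other rows.
After both pivots, the entry at the z-row, column w3 is 9/4.

9/4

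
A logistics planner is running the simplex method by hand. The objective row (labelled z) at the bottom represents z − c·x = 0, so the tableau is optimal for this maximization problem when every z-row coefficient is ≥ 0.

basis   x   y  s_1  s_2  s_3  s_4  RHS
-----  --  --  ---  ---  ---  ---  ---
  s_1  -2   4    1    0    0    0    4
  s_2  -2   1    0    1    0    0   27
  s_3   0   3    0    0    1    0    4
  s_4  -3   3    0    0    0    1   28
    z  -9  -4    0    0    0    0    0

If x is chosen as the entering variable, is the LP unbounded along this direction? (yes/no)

Every constraint-row entry in column x is ≤ 0, so increasing x is unbounded.

yes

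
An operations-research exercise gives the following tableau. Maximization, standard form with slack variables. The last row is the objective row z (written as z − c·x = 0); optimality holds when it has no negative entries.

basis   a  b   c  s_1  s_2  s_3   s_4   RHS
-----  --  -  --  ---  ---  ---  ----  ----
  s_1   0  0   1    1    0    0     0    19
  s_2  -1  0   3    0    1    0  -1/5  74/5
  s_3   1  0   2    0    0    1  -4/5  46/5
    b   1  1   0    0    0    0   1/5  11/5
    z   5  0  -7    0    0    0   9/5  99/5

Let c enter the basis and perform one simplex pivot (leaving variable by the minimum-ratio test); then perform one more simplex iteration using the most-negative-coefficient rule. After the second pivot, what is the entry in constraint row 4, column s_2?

Ratio test on column c — row 1: 19/1 = 19; row 2: (74/5)/3 = 74/15; row 3: (46/5)/2 = 23/5; row 4: entry 0 ≤ 0. Minimum is 23/5 at row 3 (s_3 leaves); pivot element 2.
Divide row 3 by 2; eliminate column c from the other rows.
Second iteration: most negative z-row entry is -1 in column s_4, so s_4 enters.
Ratio test on column s_4 — row 1: (72/5)/(2/5) = 36; row 2: 1/1 = 1; row 3: entry -2/5 ≤ 0; row 4: (11/5)/(1/5) = 11. Minimum is 1 at row 2 (s_2 leaves); pivot element 1.
Divide row 2 by 1; eliminate column s_4 from the other rows.
After both pivots, the entry at constraint row 4, column s_2 is -1/5.

-1/5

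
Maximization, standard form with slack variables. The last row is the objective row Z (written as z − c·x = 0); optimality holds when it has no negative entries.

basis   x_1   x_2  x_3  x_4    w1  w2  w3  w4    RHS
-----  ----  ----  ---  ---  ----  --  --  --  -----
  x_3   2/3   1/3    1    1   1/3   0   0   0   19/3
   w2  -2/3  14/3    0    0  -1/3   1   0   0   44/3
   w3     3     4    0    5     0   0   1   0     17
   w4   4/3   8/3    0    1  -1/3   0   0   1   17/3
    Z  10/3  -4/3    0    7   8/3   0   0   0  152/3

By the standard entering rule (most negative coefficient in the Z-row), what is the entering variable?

Negative Z-row entries: x_2: -4/3.
The most negative is -4/3 in column x_2, so x_2 enters.

x_2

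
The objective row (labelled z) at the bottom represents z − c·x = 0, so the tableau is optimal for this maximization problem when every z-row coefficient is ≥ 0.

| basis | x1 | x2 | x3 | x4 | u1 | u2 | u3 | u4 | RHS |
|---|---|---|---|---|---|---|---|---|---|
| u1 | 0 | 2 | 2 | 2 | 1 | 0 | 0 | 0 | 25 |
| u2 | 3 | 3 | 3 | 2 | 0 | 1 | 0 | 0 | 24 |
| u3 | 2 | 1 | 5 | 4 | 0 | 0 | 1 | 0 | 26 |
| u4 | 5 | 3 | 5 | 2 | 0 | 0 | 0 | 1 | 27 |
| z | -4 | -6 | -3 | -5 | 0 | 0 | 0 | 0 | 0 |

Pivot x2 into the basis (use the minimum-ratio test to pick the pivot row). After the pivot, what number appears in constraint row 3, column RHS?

18

Ratio test on column x2 — row 1: 25/2 = 25/2; row 2: 24/3 = 8; row 3: 26/1 = 26; row 4: 27/3 = 9. Minimum is 8 at row 2 (u2 leaves); pivot element 3.
Divide row 2 by 3; eliminate column x2 from the other rows.
Row 3 update in column RHS: 26 − 1·8 = 18.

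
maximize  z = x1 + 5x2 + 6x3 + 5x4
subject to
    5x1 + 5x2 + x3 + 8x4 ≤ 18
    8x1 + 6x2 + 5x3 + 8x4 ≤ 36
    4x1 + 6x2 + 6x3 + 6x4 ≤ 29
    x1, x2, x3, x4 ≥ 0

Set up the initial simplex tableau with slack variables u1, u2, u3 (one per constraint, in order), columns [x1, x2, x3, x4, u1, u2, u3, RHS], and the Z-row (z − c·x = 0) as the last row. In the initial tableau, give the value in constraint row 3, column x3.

Constraint 3 has coefficient 6 on x3.

6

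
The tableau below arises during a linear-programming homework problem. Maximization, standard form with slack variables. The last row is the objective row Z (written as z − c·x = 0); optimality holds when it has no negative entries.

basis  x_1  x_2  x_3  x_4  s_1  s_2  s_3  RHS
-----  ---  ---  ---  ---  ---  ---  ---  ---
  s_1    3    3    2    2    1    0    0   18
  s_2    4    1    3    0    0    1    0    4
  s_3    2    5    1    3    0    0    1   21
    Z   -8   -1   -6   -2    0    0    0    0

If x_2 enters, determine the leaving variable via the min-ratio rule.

s_2

Column x_2 entries and ratios — s_1: 18/3 = 6; s_2: 4/1 = 4; s_3: 21/5 = 21/5.
Smallest ratio is 4 in the row of s_2, so s_2 leaves.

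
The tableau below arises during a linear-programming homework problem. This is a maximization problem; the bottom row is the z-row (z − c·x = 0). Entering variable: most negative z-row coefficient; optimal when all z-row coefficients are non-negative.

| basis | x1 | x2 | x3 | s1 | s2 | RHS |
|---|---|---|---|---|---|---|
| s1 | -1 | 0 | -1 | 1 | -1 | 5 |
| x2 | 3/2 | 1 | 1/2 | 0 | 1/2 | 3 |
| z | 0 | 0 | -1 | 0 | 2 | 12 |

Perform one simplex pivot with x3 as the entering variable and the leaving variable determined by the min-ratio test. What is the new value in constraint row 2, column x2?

Ratio test on column x3 — row 1: entry -1 ≤ 0; row 2: 3/(1/2) = 6. Minimum is 6 at row 2 (x2 leaves); pivot element 1/2.
Divide row 2 by 1/2; eliminate column x3 from the other rows.
In the new row 2, the x2 entry is the old entry divided by the pivot: 1/(1/2) = 2.

2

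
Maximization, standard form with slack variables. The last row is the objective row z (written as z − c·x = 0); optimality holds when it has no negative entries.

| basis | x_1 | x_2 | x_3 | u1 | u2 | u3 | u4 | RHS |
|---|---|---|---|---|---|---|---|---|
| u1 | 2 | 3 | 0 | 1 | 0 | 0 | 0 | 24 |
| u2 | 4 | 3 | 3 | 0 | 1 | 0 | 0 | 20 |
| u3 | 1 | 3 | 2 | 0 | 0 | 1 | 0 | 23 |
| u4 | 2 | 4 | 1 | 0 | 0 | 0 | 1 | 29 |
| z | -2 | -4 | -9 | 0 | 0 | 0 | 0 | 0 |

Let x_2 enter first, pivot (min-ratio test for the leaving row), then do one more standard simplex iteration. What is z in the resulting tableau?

60

Ratio test on column x_2 — row 1: 24/3 = 8; row 2: 20/3 = 20/3; row 3: 23/3 = 23/3; row 4: 29/4 = 29/4. Minimum is 20/3 at row 2 (u2 leaves); pivot element 3.
Pivot on row 2; the z-row RHS becomes 0 − (-4)·(20/3) = 80/3.
Next entering variable (most negative z-row entry -5): x_3.
Ratio test on column x_3 — row 1: entry -3 ≤ 0; row 2: (20/3)/1 = 20/3; row 3: entry -1 ≤ 0; row 4: entry -3 ≤ 0. Minimum is 20/3 at row 2 (x_2 leaves); pivot element 1.
After the second pivot the z-row RHS is 80/3 − (-5)·(20/3) = 60.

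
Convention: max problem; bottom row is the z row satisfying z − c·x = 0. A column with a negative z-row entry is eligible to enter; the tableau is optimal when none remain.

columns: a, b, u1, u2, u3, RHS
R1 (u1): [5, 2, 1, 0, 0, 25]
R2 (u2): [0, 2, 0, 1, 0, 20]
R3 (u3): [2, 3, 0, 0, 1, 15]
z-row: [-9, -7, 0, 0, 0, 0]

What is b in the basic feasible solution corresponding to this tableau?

b is not in the basis, so in the current basic feasible solution b = 0.

0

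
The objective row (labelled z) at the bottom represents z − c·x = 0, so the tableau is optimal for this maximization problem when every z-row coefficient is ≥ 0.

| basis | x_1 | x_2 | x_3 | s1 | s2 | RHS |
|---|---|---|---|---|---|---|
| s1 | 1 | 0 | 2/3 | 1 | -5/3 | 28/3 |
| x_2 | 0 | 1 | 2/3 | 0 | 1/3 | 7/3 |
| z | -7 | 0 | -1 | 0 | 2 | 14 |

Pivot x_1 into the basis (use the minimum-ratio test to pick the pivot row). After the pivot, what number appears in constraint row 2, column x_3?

Ratio test on column x_1 — row 1: (28/3)/1 = 28/3; row 2: entry 0 ≤ 0. Minimum is 28/3 at row 1 (s1 leaves); pivot element 1.
Divide row 1 by 1; eliminate column x_1 from the other rows.
Row 2 update in column x_3: 2/3 − 0·(2/3) = 2/3.

2/3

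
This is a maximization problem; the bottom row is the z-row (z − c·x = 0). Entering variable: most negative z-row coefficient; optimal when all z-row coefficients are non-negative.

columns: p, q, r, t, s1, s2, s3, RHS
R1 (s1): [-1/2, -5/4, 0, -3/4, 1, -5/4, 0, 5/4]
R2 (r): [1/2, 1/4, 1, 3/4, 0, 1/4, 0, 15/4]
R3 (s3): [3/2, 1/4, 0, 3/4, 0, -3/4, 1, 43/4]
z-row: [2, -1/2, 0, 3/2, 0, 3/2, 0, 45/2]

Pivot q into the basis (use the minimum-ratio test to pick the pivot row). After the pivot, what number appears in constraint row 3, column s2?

-1

Ratio test on column q — row 1: entry -5/4 ≤ 0; row 2: (15/4)/(1/4) = 15; row 3: (43/4)/(1/4) = 43. Minimum is 15 at row 2 (r leaves); pivot element 1/4.
Divide row 2 by 1/4; eliminate column q from the other rows.
Row 3 update in column s2: -3/4 − (1/4)·1 = -1.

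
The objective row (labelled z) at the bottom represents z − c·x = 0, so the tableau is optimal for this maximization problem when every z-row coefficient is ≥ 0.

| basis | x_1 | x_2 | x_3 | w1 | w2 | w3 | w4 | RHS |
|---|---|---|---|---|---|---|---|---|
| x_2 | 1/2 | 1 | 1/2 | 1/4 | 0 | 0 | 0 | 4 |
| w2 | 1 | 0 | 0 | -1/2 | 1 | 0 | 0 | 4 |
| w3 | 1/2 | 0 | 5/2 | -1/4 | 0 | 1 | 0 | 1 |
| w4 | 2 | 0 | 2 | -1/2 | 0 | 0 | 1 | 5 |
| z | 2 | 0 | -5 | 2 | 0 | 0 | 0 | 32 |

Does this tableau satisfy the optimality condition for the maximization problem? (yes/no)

no

The z-row has a negative entry -5 in column x_3, so it is not optimal.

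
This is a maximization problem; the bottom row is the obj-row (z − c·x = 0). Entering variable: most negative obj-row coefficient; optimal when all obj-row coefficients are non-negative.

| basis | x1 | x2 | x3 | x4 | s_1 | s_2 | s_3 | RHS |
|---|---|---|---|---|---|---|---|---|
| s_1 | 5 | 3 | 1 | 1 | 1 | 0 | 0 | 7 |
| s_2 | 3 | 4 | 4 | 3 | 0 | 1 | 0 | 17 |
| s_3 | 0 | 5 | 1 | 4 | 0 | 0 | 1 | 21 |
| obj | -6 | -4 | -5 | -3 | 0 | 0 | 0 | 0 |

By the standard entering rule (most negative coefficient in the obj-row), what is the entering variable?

x1

Negative obj-row entries: x1: -6, x2: -4, x3: -5, x4: -3.
The most negative is -6 in column x1, so x1 enters.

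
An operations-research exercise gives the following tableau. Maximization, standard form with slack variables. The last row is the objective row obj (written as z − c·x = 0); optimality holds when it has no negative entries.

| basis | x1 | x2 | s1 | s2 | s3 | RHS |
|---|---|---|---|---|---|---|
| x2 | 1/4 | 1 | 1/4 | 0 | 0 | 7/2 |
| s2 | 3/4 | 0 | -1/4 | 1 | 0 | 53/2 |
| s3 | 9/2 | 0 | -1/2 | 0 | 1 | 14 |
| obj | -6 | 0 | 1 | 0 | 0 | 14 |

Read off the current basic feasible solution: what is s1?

s1 is not in the basis, so in the current basic feasible solution s1 = 0.

0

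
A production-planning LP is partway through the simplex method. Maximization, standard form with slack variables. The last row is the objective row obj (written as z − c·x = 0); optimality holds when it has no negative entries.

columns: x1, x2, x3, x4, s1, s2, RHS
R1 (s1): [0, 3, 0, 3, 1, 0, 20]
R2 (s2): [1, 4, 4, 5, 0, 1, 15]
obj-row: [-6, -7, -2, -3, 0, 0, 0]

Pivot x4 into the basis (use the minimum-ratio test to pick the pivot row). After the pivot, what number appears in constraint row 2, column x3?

4/5

Ratio test on column x4 — row 1: 20/3 = 20/3; row 2: 15/5 = 3. Minimum is 3 at row 2 (s2 leaves); pivot element 5.
Divide row 2 by 5; eliminate column x4 from the other rows.
In the new row 2, the x3 entry is the old entry divided by the pivot: 4/5 = 4/5.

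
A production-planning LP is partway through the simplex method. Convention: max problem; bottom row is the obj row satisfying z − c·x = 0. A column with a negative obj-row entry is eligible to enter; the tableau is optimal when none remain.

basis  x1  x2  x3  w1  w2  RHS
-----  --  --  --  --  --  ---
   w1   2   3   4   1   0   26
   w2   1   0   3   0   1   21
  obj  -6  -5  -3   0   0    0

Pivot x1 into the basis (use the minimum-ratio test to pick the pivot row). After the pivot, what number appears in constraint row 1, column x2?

3/2

Ratio test on column x1 — row 1: 26/2 = 13; row 2: 21/1 = 21. Minimum is 13 at row 1 (w1 leaves); pivot element 2.
Divide row 1 by 2; eliminate column x1 from the other rows.
In the new row 1, the x2 entry is the old entry divided by the pivot: 3/2 = 3/2.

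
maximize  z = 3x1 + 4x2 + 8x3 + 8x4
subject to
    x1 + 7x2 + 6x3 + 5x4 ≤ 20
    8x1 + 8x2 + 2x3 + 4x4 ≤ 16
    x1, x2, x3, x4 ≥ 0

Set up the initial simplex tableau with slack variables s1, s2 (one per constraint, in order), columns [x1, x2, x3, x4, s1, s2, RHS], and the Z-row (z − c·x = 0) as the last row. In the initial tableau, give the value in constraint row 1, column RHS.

20

The RHS of constraint 1 is b_1 = 20.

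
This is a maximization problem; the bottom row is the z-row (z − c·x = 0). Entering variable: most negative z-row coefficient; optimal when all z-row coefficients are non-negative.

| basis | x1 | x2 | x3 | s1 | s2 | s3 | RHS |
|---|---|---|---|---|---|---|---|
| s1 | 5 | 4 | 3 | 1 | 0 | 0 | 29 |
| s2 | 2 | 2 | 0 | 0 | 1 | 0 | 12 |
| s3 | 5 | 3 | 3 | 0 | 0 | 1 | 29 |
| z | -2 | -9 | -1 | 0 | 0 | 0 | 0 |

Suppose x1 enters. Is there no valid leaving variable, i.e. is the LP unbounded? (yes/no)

Column x1 has positive entries in row(s) 1, 2, 3, so the ratio test bounds it — not unbounded.

no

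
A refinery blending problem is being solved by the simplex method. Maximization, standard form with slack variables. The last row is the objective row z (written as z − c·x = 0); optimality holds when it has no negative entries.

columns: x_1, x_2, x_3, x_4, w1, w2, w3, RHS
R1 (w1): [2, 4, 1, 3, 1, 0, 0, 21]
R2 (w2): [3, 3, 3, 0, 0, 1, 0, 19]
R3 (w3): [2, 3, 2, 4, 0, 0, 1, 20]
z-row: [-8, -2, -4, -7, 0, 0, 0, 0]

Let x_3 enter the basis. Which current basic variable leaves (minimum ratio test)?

Column x_3 entries and ratios — w1: 21/1 = 21; w2: 19/3 = 19/3; w3: 20/2 = 10.
Smallest ratio is 19/3 in the row of w2, so w2 leaves.

w2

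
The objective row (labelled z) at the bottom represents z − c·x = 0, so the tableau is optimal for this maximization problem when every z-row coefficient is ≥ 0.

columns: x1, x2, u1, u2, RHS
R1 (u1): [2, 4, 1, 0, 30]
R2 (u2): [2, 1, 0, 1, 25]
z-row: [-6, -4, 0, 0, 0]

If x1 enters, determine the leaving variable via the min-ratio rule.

u2

Column x1 entries and ratios — u1: 30/2 = 15; u2: 25/2 = 25/2.
Smallest ratio is 25/2 in the row of u2, so u2 leaves.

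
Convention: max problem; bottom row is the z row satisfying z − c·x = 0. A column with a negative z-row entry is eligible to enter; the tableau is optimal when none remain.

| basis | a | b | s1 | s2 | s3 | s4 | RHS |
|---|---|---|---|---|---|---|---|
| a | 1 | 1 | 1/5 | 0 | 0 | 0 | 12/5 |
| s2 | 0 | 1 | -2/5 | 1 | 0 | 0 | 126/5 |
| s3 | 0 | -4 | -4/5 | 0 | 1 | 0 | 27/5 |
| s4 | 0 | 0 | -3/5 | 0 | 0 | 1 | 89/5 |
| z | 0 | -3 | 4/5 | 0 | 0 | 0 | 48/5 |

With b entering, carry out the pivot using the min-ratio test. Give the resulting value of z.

84/5

Ratio test on column b — row 1: (12/5)/1 = 12/5; row 2: (126/5)/1 = 126/5; row 3: entry -4 ≤ 0; row 4: entry 0 ≤ 0. Minimum is 12/5 at row 1 (a leaves); pivot element 1.
Pivot on row 1; the z-row RHS becomes 48/5 − (-3)·(12/5) = 84/5.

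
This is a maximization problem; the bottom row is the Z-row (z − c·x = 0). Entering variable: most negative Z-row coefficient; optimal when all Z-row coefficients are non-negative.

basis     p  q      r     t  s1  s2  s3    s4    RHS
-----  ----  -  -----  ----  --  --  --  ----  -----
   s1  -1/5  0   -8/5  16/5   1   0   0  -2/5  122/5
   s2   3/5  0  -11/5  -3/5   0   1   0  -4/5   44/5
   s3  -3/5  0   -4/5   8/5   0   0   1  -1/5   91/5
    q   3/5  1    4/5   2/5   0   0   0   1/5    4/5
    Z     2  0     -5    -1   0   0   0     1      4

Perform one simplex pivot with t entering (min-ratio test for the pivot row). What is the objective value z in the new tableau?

6

Ratio test on column t — row 1: (122/5)/(16/5) = 61/8; row 2: entry -3/5 ≤ 0; row 3: (91/5)/(8/5) = 91/8; row 4: (4/5)/(2/5) = 2. Minimum is 2 at row 4 (q leaves); pivot element 2/5.
Pivot on row 4; the Z-row RHS becomes 4 − (-1)·2 = 6.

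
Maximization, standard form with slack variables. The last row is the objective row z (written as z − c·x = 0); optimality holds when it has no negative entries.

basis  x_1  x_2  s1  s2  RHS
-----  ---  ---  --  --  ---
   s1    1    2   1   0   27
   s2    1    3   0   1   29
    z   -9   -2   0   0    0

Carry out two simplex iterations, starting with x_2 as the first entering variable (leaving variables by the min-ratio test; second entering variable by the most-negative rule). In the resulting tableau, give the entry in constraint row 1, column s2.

-2

Ratio test on column x_2 — row 1: 27/2 = 27/2; row 2: 29/3 = 29/3. Minimum is 29/3 at row 2 (s2 leaves); pivot element 3.
Divide row 2 by 3; eliminate column x_2 from the other rows.
Second iteration: most negative z-row entry is -25/3 in column x_1, so x_1 enters.
Ratio test on column x_1 — row 1: (23/3)/(1/3) = 23; row 2: (29/3)/(1/3) = 29. Minimum is 23 at row 1 (s1 leaves); pivot element 1/3.
Divide row 1 by 1/3; eliminate column x_1 from the other rows.
After both pivots, the entry at constraint row 1, column s2 is -2.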